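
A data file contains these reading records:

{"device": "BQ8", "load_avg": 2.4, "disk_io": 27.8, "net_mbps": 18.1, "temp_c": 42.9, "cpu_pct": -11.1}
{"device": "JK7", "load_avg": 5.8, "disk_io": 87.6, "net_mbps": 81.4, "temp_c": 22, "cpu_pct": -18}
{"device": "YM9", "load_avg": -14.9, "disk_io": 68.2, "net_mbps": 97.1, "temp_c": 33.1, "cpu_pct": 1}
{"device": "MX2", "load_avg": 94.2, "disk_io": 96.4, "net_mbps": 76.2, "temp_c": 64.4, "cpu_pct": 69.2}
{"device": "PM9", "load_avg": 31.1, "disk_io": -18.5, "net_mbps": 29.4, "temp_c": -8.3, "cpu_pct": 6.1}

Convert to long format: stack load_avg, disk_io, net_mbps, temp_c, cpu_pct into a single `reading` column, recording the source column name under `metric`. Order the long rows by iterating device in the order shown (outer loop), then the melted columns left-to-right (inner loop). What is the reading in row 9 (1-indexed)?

22

25 rows total (5 × 5). Row 9: index ⌊(9-1)/5⌋ = 1 into device → JK7; (9-1) mod 5 = 3 into the melted columns → temp_c.
So row 9 is (JK7, temp_c, 22); reading = 22.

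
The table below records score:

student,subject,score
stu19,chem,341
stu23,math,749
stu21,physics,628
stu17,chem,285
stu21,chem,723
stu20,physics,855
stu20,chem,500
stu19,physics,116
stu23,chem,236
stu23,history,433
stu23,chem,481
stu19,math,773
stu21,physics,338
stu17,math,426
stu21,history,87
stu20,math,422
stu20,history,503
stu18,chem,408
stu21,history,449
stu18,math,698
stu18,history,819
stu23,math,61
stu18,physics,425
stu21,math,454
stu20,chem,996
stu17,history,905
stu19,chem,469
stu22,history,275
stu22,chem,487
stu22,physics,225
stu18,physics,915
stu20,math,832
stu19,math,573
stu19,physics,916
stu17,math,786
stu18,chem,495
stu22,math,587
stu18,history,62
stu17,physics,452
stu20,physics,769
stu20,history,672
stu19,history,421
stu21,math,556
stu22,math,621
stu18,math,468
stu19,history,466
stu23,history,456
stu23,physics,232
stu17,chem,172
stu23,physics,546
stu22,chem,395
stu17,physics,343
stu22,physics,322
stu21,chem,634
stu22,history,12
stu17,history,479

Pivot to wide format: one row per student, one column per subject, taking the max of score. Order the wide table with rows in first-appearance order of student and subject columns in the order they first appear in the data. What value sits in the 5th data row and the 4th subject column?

672

With rows in first-appearance order of student, row 5 is student=stu20. subject columns in first-appearance order: chem, math, physics, history; column 4 is history.
Long rows with student=stu20, subject=history: max(503, 672) = 672.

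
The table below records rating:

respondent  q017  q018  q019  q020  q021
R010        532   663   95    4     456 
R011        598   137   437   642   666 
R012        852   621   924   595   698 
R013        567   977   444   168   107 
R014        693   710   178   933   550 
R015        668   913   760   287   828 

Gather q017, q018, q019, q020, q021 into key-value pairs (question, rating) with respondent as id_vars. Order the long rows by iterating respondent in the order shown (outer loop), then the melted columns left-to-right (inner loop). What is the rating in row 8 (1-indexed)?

437

30 rows total (6 × 5). Row 8: index ⌊(8-1)/5⌋ = 1 into respondent → R011; (8-1) mod 5 = 2 into the melted columns → q019.
So row 8 is (R011, q019, 437); rating = 437.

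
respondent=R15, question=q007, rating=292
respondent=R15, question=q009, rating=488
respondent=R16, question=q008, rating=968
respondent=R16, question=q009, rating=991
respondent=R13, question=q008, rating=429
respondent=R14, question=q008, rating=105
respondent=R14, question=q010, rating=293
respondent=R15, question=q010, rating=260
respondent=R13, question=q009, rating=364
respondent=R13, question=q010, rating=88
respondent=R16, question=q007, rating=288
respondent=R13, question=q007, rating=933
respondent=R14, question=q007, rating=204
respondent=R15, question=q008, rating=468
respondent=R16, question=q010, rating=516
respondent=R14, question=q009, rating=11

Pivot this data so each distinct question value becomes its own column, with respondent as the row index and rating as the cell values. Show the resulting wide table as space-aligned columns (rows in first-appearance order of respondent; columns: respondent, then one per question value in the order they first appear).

respondent  q007  q009  q008  q010
R15         292   488   468   260 
R16         288   991   968   516 
R13         933   364   429   88  
R14         204   11    105   293 

Columns: respondent plus the 4 distinct question values (q007, q009, q008, q010).
For example, row R15 column q007 takes rating=292 from the long row (R15, q007).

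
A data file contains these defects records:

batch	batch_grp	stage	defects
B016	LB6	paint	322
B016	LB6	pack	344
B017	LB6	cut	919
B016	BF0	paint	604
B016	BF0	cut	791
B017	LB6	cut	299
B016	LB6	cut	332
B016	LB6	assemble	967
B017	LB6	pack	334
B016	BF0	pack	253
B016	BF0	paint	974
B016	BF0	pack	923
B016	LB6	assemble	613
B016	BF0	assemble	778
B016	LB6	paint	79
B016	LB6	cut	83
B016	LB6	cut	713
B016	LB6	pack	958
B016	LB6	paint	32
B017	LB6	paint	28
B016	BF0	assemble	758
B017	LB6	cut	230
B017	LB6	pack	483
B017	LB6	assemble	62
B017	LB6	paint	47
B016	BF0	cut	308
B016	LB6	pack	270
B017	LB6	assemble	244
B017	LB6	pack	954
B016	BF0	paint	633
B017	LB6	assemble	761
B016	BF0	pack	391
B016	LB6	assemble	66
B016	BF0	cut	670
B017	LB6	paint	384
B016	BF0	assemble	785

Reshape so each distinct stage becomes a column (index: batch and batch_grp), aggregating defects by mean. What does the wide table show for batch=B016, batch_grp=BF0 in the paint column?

Rows with batch=B016, batch_grp=BF0 and stage=paint: defects values are 604, 974, 633.
(604 + 974 + 633) / 3 = 737.

737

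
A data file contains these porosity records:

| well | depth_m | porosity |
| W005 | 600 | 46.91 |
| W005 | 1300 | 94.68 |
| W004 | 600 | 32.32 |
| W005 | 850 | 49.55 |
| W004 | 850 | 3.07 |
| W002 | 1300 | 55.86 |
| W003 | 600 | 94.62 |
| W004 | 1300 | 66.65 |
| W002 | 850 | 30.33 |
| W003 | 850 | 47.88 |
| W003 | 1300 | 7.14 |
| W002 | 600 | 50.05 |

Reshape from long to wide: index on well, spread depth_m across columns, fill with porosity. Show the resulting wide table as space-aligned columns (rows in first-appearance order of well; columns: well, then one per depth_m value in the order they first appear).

Columns: well plus the 3 distinct depth_m values (600, 1300, 850).
For example, row W005 column 600 takes porosity=46.91 from the long row (W005, 600).

well  600    1300   850  
W005  46.91  94.68  49.55
W004  32.32  66.65  3.07 
W002  50.05  55.86  30.33
W003  94.62  7.14   47.88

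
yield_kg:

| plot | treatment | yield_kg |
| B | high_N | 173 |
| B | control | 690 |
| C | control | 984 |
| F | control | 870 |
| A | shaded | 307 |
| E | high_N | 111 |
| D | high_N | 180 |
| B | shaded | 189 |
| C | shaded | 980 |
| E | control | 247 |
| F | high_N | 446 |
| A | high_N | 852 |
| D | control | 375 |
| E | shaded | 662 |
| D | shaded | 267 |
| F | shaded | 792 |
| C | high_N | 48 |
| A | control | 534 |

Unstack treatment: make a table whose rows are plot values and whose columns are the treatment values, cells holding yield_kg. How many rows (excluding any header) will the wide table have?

6

6 distinct plot values → 6 rows.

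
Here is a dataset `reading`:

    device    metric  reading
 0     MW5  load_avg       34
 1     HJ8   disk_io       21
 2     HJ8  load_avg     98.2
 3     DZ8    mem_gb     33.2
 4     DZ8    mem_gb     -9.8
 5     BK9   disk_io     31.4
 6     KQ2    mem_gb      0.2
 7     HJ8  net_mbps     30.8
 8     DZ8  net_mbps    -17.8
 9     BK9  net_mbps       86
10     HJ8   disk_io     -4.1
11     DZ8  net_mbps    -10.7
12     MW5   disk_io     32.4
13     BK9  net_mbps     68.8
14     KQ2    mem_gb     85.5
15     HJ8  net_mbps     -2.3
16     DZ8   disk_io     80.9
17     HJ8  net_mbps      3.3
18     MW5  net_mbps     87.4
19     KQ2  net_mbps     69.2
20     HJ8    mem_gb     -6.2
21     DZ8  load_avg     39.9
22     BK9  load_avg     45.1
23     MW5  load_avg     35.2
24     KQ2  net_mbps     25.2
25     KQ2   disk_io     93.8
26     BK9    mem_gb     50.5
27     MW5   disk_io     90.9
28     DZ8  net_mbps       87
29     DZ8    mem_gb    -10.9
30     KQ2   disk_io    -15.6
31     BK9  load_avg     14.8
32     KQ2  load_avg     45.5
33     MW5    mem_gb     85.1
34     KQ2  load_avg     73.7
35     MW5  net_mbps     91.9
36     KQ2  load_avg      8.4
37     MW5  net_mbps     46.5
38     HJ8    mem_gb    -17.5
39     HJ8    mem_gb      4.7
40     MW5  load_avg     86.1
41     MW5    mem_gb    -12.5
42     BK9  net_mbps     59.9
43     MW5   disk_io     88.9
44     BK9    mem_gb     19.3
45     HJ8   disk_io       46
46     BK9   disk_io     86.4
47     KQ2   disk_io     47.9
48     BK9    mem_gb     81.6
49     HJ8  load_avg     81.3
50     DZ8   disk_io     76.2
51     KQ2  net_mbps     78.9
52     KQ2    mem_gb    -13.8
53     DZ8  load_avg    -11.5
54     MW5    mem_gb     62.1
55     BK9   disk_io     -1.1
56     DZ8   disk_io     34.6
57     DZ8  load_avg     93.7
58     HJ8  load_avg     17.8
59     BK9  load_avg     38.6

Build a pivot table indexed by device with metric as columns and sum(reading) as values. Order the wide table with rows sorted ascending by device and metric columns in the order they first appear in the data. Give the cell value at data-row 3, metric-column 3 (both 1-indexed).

-19

With rows sorted ascending by device, row 3 is device=HJ8. metric columns in first-appearance order: load_avg, disk_io, mem_gb, net_mbps; column 3 is mem_gb.
Long rows with device=HJ8, metric=mem_gb: -6.2 + -17.5 + 4.7 = -19.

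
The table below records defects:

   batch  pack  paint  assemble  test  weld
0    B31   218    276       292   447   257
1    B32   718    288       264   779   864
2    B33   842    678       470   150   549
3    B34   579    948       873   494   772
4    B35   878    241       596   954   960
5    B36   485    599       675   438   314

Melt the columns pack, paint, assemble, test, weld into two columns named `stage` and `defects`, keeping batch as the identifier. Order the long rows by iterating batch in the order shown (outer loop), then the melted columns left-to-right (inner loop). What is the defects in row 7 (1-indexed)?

288

30 rows total (6 × 5). Row 7: index ⌊(7-1)/5⌋ = 1 into batch → B32; (7-1) mod 5 = 1 into the melted columns → paint.
So row 7 is (B32, paint, 288); defects = 288.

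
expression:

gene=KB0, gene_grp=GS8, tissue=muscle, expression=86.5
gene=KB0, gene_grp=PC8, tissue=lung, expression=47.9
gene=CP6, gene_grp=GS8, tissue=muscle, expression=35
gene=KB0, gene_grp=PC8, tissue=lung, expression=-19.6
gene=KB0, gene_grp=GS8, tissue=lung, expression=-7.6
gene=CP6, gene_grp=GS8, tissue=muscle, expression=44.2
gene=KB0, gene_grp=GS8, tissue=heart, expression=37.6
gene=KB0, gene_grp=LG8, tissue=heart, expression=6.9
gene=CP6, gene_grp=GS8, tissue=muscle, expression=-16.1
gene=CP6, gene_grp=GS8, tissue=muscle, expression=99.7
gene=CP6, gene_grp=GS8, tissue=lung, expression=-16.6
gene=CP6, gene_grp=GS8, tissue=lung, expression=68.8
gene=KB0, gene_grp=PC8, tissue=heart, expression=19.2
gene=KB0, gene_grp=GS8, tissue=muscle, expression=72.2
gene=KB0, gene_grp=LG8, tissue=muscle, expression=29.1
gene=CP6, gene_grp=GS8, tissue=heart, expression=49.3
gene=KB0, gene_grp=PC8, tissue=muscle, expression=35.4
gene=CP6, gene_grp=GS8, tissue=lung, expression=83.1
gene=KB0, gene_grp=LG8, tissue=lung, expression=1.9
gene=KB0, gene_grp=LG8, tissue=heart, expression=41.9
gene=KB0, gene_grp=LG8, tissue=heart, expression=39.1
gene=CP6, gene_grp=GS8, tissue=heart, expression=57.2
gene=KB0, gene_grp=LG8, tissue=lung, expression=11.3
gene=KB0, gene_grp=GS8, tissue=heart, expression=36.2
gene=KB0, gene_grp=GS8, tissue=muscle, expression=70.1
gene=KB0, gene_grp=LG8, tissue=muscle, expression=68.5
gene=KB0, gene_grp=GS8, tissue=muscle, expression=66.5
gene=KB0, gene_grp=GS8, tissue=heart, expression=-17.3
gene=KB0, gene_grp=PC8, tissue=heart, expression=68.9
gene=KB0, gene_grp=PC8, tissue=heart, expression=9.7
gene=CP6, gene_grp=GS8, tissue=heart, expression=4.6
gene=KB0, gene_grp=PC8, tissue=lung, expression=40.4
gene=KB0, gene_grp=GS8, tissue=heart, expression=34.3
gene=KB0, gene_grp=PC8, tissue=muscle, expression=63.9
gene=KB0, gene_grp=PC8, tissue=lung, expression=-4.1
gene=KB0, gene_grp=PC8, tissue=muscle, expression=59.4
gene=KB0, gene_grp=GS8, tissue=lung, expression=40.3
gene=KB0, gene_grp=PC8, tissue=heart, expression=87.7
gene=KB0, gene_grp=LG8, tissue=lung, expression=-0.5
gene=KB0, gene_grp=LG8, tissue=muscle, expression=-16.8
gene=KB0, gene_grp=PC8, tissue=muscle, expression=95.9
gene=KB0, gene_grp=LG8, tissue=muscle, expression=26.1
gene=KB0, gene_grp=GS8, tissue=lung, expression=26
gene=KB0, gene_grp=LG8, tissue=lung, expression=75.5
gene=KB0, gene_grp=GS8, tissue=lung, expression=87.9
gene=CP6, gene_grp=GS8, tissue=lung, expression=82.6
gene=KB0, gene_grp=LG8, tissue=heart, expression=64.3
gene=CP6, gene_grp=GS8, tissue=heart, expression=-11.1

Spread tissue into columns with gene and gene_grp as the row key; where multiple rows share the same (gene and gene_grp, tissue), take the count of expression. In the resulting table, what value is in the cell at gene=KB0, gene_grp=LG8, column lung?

4

Rows with gene=KB0, gene_grp=LG8 and tissue=lung: expression values are 1.9, 11.3, -0.5, 75.5.
4 rows match — count = 4.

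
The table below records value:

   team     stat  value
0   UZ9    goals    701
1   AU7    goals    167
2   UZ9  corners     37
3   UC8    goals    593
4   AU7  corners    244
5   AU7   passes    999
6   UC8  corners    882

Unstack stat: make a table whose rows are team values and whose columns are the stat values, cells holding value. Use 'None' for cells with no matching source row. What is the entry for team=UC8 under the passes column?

None

No long-format row has team=UC8 and stat=passes, so the cell is None.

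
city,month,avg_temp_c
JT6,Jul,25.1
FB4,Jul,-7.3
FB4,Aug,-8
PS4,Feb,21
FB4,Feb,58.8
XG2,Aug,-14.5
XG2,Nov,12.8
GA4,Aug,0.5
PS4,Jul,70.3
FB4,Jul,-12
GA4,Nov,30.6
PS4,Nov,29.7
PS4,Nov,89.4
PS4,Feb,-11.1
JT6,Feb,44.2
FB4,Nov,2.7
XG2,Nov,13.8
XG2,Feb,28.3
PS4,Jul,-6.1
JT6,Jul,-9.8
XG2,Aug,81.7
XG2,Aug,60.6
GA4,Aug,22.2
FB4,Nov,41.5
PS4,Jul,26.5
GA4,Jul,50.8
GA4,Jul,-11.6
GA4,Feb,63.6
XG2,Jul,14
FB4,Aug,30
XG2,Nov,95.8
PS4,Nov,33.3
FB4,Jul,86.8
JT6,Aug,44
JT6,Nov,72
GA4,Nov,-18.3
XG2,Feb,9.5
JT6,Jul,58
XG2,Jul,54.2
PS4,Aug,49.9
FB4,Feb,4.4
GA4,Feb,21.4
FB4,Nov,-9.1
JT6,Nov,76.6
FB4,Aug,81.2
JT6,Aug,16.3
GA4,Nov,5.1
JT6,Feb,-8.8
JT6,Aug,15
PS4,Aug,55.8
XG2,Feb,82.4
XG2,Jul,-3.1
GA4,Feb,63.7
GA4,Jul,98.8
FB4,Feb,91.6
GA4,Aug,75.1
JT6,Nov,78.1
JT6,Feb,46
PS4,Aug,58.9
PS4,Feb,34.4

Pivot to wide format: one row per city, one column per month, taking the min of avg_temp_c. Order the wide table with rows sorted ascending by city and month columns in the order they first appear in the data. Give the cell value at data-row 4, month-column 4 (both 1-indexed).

29.7

With rows sorted ascending by city, row 4 is city=PS4. month columns in first-appearance order: Jul, Aug, Feb, Nov; column 4 is Nov.
Long rows with city=PS4, month=Nov: min(29.7, 89.4, 33.3) = 29.7.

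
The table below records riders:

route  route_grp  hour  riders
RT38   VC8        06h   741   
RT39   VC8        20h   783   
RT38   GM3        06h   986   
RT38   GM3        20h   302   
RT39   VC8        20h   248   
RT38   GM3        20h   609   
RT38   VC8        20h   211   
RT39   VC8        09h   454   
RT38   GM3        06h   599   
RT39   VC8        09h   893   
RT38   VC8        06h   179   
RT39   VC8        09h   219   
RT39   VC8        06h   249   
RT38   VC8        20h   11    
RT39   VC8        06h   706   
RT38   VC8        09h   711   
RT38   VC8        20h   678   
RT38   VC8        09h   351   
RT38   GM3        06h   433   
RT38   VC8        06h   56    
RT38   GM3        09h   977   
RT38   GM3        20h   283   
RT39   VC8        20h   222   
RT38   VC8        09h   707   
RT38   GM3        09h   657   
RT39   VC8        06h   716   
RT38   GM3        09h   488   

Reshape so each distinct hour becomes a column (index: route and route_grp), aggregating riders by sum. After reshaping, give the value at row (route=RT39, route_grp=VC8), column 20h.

1253

Rows with route=RT39, route_grp=VC8 and hour=20h: riders values are 783, 248, 222.
783 + 248 + 222 = 1253.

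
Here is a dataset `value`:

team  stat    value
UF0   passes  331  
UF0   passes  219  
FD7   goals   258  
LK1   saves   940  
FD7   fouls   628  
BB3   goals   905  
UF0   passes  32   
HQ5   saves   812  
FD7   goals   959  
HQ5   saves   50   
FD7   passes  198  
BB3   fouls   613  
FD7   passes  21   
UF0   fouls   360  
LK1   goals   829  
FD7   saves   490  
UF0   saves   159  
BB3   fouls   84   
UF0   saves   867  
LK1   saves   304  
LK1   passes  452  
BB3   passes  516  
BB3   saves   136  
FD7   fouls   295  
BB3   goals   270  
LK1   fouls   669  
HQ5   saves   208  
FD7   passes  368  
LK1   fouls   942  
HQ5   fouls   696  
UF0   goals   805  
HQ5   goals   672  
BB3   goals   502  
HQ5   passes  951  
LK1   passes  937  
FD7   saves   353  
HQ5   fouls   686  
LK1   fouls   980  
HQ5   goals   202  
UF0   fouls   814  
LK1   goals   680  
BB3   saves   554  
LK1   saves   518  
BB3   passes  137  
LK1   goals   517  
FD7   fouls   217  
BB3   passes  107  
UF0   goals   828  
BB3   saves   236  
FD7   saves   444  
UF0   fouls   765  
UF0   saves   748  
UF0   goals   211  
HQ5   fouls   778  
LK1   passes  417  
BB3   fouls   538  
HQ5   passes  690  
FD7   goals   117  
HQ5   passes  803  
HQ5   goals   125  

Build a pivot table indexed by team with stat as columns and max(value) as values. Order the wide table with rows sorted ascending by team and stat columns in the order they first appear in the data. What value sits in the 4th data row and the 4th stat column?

With rows sorted ascending by team, row 4 is team=LK1. stat columns in first-appearance order: passes, goals, saves, fouls; column 4 is fouls.
Long rows with team=LK1, stat=fouls: max(669, 942, 980) = 980.

980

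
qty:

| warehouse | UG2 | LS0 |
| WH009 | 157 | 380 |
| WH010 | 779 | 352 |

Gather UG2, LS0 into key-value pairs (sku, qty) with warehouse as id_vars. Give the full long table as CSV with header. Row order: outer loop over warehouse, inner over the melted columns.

warehouse,sku,qty
WH009,UG2,157
WH009,LS0,380
WH010,UG2,779
WH010,LS0,352

Each (warehouse, column) pair becomes one row: 2 × 2 = 4 rows.
For example, (WH009, UG2) → qty=157.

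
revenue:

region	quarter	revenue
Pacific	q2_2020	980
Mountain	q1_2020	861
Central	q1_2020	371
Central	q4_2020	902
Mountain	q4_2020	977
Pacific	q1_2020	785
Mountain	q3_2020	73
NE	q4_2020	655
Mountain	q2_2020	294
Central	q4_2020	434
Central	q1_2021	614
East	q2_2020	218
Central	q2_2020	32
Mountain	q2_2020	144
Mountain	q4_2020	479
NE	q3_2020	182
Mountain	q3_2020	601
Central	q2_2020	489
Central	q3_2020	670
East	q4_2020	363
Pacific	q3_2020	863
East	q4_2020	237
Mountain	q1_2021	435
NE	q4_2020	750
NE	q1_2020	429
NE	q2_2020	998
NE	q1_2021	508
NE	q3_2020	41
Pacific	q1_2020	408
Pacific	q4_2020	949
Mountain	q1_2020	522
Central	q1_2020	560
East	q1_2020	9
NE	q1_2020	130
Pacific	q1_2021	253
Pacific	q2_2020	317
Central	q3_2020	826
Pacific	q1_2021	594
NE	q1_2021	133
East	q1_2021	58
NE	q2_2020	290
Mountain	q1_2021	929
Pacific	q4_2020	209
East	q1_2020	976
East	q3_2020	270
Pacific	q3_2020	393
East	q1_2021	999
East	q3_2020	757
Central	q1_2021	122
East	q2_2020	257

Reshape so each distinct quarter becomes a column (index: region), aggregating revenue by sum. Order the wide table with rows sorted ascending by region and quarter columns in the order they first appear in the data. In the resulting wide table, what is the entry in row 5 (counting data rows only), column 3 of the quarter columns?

1158

With rows sorted ascending by region, row 5 is region=Pacific. quarter columns in first-appearance order: q2_2020, q1_2020, q4_2020, q3_2020, q1_2021; column 3 is q4_2020.
Long rows with region=Pacific, quarter=q4_2020: 949 + 209 = 1158.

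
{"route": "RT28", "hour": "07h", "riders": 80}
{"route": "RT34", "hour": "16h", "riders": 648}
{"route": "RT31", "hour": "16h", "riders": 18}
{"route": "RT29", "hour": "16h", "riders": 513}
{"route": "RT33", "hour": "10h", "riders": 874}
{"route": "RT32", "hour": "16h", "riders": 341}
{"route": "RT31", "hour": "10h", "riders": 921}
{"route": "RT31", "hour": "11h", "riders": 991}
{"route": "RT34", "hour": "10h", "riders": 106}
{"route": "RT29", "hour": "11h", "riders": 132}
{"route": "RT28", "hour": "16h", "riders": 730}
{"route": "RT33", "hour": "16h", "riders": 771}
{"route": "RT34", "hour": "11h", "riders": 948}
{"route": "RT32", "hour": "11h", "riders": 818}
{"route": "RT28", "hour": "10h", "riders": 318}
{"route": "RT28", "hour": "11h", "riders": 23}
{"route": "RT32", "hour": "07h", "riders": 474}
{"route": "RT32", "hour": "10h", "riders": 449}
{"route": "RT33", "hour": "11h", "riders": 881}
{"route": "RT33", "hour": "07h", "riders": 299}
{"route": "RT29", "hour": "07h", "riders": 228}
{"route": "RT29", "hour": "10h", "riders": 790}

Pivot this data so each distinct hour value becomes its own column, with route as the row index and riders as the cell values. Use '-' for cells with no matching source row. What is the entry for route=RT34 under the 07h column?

No long-format row has route=RT34 and hour=07h, so the cell is -.

-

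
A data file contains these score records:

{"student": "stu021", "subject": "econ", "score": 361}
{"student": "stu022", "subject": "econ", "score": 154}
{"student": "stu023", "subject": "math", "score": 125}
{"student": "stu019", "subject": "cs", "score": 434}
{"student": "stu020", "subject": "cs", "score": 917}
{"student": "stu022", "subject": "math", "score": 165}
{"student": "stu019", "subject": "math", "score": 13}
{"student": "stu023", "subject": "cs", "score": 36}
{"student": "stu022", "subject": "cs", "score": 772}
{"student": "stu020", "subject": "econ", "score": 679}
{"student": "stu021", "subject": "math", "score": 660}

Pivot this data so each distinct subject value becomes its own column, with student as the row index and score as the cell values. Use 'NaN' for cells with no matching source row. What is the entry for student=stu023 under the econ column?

No long-format row has student=stu023 and subject=econ, so the cell is NaN.

NaN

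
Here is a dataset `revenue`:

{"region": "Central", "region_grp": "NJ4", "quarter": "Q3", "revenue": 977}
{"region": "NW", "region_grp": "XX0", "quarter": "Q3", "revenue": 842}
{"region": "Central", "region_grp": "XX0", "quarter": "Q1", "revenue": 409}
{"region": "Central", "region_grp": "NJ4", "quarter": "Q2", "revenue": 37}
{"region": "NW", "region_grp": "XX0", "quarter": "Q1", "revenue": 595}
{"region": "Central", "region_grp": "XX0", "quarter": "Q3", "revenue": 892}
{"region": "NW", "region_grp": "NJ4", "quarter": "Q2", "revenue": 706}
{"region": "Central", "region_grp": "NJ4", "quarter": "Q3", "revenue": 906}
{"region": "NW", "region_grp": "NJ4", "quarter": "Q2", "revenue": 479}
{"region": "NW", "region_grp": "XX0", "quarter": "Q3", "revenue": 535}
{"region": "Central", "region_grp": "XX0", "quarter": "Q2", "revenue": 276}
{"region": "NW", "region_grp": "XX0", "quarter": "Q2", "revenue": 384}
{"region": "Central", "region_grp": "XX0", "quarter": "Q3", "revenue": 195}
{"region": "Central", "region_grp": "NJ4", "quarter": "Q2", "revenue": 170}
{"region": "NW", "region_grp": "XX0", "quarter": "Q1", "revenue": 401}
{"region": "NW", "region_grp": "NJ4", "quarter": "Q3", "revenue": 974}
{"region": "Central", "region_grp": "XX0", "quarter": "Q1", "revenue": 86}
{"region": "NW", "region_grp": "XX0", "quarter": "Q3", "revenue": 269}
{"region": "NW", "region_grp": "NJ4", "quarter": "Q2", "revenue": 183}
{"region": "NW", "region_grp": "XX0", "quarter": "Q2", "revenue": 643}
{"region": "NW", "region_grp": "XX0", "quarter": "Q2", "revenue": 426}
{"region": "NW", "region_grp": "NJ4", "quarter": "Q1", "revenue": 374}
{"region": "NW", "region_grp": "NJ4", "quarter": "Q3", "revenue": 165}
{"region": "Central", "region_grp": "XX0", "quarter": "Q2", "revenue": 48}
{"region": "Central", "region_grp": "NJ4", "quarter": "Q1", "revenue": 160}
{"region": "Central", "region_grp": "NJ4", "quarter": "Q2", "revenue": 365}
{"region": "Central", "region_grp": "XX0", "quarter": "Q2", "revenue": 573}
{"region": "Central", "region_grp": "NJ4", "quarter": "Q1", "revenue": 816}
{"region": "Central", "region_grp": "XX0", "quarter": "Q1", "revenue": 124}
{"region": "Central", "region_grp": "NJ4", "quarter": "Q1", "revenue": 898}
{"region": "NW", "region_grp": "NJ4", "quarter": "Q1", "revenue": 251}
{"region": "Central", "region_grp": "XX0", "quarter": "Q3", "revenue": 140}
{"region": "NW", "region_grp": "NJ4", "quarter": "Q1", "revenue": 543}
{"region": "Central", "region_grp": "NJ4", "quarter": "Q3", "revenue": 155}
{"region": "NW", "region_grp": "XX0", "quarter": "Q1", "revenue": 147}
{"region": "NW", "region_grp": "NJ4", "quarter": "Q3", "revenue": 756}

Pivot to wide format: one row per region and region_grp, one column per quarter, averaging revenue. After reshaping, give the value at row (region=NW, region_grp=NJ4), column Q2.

456

Rows with region=NW, region_grp=NJ4 and quarter=Q2: revenue values are 706, 479, 183.
(706 + 479 + 183) / 3 = 456.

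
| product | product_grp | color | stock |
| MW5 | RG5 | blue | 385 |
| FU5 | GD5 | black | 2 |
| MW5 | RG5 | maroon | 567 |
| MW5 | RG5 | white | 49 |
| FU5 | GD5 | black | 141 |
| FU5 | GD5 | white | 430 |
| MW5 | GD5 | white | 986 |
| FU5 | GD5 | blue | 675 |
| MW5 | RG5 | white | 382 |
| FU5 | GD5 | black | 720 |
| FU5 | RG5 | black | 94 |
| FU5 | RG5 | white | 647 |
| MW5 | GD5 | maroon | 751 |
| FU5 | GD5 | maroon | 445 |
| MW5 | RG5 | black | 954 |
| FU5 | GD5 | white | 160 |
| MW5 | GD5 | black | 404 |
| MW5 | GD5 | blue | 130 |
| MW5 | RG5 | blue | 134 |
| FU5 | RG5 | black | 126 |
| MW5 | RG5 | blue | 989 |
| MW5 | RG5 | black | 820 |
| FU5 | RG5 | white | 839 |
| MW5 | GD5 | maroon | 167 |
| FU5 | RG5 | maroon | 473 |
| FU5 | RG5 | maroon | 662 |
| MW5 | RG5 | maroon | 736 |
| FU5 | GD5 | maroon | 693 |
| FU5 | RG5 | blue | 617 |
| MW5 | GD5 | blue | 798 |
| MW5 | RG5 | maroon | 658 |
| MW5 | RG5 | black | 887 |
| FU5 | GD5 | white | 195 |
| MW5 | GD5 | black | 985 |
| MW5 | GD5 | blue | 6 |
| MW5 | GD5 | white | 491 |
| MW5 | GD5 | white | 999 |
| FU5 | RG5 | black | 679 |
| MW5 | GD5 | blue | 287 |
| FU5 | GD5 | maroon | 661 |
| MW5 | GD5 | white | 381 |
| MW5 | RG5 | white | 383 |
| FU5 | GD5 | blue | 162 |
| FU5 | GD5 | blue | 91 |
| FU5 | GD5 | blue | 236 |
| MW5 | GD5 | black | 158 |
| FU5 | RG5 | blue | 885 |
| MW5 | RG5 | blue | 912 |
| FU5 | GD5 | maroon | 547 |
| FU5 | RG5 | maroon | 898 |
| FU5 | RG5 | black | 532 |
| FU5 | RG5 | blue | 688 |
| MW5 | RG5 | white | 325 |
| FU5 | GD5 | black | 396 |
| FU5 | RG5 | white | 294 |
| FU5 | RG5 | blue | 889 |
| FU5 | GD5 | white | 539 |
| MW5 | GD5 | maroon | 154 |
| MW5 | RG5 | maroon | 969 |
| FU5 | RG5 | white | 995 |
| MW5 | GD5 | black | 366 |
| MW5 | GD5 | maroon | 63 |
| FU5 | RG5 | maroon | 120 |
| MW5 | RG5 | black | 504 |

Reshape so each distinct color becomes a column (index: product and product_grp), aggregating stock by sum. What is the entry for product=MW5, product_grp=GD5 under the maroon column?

1135

Rows with product=MW5, product_grp=GD5 and color=maroon: stock values are 751, 167, 154, 63.
751 + 167 + 154 + 63 = 1135.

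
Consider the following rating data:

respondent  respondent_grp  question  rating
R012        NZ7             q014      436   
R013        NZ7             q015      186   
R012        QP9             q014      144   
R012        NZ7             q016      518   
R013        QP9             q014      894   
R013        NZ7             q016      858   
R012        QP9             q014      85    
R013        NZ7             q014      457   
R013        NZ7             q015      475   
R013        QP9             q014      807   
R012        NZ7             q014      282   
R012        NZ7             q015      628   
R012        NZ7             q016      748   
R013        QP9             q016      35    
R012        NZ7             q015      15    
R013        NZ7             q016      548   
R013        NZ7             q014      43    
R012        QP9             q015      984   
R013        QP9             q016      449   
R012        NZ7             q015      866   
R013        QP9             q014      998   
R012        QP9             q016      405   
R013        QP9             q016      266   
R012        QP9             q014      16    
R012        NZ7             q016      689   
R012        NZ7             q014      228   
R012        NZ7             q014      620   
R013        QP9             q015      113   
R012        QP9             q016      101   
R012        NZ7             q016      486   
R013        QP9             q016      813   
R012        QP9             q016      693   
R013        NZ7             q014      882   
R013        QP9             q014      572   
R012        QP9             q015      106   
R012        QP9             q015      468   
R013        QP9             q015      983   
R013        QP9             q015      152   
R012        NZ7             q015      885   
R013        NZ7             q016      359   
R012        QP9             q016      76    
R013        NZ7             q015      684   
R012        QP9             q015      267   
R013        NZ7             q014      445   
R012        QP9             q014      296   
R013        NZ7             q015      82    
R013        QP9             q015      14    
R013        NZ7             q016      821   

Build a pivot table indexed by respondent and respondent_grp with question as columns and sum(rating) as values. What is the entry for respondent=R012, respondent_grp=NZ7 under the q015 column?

2394

Rows with respondent=R012, respondent_grp=NZ7 and question=q015: rating values are 628, 15, 866, 885.
628 + 15 + 866 + 885 = 2394.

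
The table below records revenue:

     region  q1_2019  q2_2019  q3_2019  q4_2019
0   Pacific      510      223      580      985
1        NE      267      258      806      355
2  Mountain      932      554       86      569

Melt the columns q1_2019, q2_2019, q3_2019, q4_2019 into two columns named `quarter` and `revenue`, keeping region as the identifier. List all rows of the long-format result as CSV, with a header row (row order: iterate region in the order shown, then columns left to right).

region,quarter,revenue
Pacific,q1_2019,510
Pacific,q2_2019,223
Pacific,q3_2019,580
Pacific,q4_2019,985
NE,q1_2019,267
NE,q2_2019,258
NE,q3_2019,806
NE,q4_2019,355
Mountain,q1_2019,932
Mountain,q2_2019,554
Mountain,q3_2019,86
Mountain,q4_2019,569

Each (region, column) pair becomes one row: 3 × 4 = 12 rows.
For example, (Pacific, q1_2019) → revenue=510.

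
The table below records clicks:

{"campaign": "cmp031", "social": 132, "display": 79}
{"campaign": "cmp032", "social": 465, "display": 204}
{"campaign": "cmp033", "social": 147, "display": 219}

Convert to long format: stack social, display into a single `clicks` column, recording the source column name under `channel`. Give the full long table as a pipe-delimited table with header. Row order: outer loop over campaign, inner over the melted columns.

Each (campaign, column) pair becomes one row: 3 × 2 = 6 rows.
For example, (cmp031, social) → clicks=132.

| campaign | channel | clicks |
| cmp031 | social | 132 |
| cmp031 | display | 79 |
| cmp032 | social | 465 |
| cmp032 | display | 204 |
| cmp033 | social | 147 |
| cmp033 | display | 219 |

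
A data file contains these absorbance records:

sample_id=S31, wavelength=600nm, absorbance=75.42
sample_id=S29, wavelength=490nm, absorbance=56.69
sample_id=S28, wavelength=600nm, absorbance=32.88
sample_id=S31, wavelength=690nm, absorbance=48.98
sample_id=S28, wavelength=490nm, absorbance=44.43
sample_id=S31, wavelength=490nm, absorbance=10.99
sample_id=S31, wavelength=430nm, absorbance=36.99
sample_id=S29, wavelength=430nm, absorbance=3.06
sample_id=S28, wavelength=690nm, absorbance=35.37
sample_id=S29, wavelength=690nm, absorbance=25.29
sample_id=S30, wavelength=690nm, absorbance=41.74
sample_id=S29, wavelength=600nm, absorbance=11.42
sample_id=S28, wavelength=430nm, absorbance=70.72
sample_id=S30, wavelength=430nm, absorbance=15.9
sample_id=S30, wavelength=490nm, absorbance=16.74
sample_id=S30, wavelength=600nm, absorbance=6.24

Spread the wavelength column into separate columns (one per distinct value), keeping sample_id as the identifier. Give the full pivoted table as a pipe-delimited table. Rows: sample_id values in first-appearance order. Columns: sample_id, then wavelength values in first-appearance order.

| sample_id | 600nm | 490nm | 690nm | 430nm |
| S31 | 75.42 | 10.99 | 48.98 | 36.99 |
| S29 | 11.42 | 56.69 | 25.29 | 3.06 |
| S28 | 32.88 | 44.43 | 35.37 | 70.72 |
| S30 | 6.24 | 16.74 | 41.74 | 15.9 |

Columns: sample_id plus the 4 distinct wavelength values (600nm, 490nm, 690nm, 430nm).
For example, row S31 column 600nm takes absorbance=75.42 from the long row (S31, 600nm).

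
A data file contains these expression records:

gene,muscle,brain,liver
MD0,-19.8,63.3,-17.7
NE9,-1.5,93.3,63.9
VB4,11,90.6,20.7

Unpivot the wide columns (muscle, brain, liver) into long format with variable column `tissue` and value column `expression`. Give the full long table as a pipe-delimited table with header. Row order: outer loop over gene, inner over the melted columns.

Each (gene, column) pair becomes one row: 3 × 3 = 9 rows.
For example, (MD0, muscle) → expression=-19.8.

| gene | tissue | expression |
| MD0 | muscle | -19.8 |
| MD0 | brain | 63.3 |
| MD0 | liver | -17.7 |
| NE9 | muscle | -1.5 |
| NE9 | brain | 93.3 |
| NE9 | liver | 63.9 |
| VB4 | muscle | 11 |
| VB4 | brain | 90.6 |
| VB4 | liver | 20.7 |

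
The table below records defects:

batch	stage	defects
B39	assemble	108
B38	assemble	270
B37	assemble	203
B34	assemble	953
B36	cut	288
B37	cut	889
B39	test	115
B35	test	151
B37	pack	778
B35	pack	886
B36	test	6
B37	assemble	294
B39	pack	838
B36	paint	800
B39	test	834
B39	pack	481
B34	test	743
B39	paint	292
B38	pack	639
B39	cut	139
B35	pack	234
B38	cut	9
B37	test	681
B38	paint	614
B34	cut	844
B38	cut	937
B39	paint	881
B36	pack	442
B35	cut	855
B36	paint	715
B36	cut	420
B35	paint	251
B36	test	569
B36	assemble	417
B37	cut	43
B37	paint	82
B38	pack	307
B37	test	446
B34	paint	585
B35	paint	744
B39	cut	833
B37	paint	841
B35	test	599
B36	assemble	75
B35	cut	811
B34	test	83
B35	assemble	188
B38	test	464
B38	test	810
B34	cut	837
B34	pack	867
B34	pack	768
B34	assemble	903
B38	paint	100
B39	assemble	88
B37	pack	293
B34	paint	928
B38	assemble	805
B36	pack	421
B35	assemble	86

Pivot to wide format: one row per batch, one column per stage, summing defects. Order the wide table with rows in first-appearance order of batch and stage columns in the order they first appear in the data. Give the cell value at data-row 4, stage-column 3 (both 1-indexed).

826

With rows in first-appearance order of batch, row 4 is batch=B34. stage columns in first-appearance order: assemble, cut, test, pack, paint; column 3 is test.
Long rows with batch=B34, stage=test: 743 + 83 = 826.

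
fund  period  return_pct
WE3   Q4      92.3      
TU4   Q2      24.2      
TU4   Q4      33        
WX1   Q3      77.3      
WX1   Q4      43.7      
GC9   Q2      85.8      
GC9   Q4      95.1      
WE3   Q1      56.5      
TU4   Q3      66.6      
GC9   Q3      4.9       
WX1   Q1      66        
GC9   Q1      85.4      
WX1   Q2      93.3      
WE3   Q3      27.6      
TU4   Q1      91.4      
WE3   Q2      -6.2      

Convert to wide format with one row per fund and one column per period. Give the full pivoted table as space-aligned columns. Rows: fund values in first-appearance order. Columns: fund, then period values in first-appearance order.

Columns: fund plus the 4 distinct period values (Q4, Q2, Q3, Q1).
For example, row WE3 column Q4 takes return_pct=92.3 from the long row (WE3, Q4).

fund  Q4    Q2    Q3    Q1  
WE3   92.3  -6.2  27.6  56.5
TU4   33    24.2  66.6  91.4
WX1   43.7  93.3  77.3  66  
GC9   95.1  85.8  4.9   85.4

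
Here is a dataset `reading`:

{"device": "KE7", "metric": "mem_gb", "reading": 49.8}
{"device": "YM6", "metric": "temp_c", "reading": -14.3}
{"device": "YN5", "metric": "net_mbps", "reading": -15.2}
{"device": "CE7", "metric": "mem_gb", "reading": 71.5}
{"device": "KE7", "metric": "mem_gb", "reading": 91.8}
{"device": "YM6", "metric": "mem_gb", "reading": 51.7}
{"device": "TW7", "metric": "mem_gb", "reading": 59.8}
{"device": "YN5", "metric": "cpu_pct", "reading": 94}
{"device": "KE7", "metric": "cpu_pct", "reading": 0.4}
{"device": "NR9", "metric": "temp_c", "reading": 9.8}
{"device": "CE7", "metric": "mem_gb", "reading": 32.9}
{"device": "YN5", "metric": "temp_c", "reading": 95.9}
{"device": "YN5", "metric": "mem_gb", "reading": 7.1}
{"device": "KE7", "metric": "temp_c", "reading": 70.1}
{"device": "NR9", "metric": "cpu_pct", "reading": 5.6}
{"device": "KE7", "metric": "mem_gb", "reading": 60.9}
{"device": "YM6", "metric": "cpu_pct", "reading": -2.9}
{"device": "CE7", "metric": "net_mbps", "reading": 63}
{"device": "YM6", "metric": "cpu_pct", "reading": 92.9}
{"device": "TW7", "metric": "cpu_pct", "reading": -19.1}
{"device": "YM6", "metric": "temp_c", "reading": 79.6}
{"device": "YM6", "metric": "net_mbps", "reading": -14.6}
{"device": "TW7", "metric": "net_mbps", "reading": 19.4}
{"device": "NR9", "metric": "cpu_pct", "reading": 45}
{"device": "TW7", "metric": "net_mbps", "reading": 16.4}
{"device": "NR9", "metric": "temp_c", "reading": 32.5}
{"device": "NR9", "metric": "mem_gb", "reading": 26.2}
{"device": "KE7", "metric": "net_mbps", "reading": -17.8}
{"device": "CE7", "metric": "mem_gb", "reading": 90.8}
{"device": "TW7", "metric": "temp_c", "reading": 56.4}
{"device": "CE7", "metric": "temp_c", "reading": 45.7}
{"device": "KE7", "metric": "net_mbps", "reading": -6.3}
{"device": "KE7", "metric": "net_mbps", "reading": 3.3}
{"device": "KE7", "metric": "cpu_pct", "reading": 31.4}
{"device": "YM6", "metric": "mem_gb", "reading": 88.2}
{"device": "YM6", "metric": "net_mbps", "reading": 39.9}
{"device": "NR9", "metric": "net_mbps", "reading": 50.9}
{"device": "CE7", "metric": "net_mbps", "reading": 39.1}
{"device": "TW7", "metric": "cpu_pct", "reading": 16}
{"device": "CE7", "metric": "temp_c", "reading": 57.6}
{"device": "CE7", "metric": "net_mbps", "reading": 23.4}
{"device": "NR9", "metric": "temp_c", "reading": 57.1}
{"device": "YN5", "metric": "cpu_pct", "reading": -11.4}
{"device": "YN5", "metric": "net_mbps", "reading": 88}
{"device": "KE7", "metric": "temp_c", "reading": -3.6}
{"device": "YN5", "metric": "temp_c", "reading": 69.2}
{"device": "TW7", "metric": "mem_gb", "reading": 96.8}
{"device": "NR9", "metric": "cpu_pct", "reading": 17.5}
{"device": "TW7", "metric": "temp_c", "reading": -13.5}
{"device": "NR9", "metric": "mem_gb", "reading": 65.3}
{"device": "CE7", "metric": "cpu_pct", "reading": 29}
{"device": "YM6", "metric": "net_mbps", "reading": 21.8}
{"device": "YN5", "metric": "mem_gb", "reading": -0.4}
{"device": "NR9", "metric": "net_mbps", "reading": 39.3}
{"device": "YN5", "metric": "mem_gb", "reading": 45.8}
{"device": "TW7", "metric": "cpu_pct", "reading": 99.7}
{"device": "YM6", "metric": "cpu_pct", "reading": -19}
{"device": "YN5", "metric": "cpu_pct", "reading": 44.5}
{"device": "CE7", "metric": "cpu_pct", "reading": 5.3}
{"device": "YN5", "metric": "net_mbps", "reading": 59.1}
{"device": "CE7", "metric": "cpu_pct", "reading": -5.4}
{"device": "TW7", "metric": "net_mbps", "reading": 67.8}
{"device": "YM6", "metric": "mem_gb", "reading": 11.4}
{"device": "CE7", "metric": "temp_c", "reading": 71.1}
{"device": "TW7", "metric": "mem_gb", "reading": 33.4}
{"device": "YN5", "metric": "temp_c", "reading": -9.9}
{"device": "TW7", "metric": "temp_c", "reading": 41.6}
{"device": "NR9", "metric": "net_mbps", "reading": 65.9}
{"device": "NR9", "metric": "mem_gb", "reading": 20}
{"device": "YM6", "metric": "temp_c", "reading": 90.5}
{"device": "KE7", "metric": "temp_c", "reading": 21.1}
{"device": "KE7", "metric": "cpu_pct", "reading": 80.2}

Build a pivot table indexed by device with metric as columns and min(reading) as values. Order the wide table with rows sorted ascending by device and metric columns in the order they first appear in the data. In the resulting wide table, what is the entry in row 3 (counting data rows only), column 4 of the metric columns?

With rows sorted ascending by device, row 3 is device=NR9. metric columns in first-appearance order: mem_gb, temp_c, net_mbps, cpu_pct; column 4 is cpu_pct.
Long rows with device=NR9, metric=cpu_pct: min(5.6, 45, 17.5) = 5.6.

5.6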